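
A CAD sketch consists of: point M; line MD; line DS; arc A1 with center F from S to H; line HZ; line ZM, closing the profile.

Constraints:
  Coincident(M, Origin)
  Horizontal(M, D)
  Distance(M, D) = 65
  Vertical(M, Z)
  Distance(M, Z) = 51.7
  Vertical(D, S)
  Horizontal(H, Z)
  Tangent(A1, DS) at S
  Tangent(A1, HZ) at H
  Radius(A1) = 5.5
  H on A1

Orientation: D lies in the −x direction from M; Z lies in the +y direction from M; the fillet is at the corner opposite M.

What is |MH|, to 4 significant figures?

78.82

The virtual corner opposite M is at (-65.00, 51.70). A1 meets DS tangentially, so FS is at right angles to DS and tangency of A1 to HZ means the radius FH is perpendicular to HZ, with radius 5.5, so the center F sits 5.5 in from both sides at F = (-59.50, 46.20). That places the tangent points at S = (-65.00, 46.20) on DS and H = (-59.50, 51.70) on HZ. Then |MH| = |H − M| = 78.82.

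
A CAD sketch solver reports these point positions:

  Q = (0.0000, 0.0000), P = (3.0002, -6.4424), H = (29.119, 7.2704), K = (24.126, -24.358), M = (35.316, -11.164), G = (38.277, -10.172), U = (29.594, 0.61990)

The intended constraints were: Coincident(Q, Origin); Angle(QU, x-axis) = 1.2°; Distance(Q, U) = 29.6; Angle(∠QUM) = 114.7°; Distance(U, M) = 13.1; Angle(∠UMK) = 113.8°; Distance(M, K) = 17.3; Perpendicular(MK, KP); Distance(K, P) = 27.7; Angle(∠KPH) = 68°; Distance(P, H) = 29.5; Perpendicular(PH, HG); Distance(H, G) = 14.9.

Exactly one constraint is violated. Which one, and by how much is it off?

Distance(H, G) = 14.9 — off by 4.80.

Q = (0.00, 0.00) ✓; QU at 1.200° ✓; |QU| = 29.60 ✓; ∠QUM = 114.7° ✓; |UM| = 13.10 ✓; ∠UMK = 113.8° ✓; |MK| = 17.30 ✓; ∠(MK, KP) = 90.00° ✓; |KP| = 27.70 ✓; ∠KPH = 68.00° ✓; |PH| = 29.50 ✓; ∠(PH, HG) = 90.00° ✓; |HG| = 19.70 ✗.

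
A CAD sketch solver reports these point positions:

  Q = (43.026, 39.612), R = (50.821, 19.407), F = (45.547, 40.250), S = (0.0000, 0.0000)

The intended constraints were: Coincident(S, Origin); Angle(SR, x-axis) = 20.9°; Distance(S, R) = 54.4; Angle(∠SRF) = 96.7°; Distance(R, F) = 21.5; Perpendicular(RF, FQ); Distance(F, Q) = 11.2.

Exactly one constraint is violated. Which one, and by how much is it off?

Distance(F, Q) = 11.2 — off by 8.60.

S = (0.00, 0.00) ✓; SR at 20.90° ✓; |SR| = 54.40 ✓; ∠SRF = 96.70° ✓; |RF| = 21.50 ✓; ∠(RF, FQ) = 90.00° ✓; |FQ| = 2.600 ✗.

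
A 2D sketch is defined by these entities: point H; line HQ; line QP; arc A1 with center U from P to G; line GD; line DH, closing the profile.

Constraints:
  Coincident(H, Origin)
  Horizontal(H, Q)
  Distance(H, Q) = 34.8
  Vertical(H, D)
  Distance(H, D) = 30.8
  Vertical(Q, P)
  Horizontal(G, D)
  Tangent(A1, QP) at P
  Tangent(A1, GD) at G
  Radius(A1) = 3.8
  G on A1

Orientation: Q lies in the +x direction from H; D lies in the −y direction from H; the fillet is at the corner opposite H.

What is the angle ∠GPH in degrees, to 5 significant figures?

82.807°

H is at the origin; H and Q share the same y with |HQ| = 34.8 and Q on the +x side, so Q = (34.800, 0.0000). H and D share the same x with |HD| = 30.8 and D on the −y side, so D = (0.0000, -30.800). The virtual corner opposite H is at (34.800, -30.800). A1 meets QP tangentially, so UP is at right angles to QP and since A1 is tangent to GD there, UG ⟂ GD, with radius 3.8, so the center U sits 3.8 in from both sides at U = (31.000, -27.000). That places the tangent points at P = (34.800, -27.000) on QP and G = (31.000, -30.800) on GD. Then cos ∠GPH = PG·PH / (|PG||PH|), giving 82.807°.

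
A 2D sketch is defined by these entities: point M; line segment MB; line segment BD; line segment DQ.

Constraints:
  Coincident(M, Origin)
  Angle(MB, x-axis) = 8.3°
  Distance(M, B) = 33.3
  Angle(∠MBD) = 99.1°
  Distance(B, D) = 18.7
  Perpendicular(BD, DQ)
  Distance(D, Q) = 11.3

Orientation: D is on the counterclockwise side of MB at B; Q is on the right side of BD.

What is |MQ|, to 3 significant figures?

50.3

M is at the origin; MB runs at 8.3° with length 33.3, so B = 33.3·(cos 8.3°, sin 8.3°) = (33.0, 4.81). ∠MBD = 99.1°, so BD runs at 8.3° + (180° − 99.1°) = 89.2° from the x-axis; with |BD| = 18.7, D = B + 18.7·(cos 89.2°, sin 89.2°) = (33.2, 23.5). The perpendicularity gives DQ at right angles to BD; with |DQ| = 11.3 on the right of BD, Q = D + 11.3·(1.00, -0.0140) = (44.5, 23.3). Then |MQ| = |Q − M| = 50.3.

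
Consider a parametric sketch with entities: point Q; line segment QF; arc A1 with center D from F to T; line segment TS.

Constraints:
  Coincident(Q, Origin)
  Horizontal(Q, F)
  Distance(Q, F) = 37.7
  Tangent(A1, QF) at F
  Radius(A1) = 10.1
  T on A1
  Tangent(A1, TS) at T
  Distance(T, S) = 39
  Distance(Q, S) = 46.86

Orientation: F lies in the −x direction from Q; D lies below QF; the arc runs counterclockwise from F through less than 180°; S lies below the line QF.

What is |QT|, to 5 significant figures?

47.886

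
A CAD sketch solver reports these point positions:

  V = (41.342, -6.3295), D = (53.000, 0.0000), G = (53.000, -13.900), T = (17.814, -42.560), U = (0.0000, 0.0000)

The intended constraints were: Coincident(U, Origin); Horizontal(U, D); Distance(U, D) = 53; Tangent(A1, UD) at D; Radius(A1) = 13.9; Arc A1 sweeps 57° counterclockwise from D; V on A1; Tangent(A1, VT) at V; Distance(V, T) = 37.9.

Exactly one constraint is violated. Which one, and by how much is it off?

Distance(V, T) = 37.9 — off by 5.30.

U = (0.00, 0.00) ✓; U.y = 0.00, D.y = 0.00 ✓; |UD| = 53.00 ✓; ∠(GD, DU) = 90.00° ✓; |GD| = 13.90 ✓; bearing(G→V) − bearing(G→D) = 57.00° ✓; |GV| = 13.90 ✓; ∠(GV, VT) = 90.00° ✓; |VT| = 43.20 ✗.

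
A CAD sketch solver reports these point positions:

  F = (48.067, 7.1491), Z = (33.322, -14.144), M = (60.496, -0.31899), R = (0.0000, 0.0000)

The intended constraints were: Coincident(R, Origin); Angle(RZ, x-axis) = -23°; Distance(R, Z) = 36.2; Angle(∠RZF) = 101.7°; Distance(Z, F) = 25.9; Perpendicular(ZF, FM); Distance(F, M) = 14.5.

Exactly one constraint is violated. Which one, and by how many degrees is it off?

Perpendicular(ZF, FM) — off by 3.70°.

R = (0.00, 0.00) ✓; RZ at -23.00° ✓; |RZ| = 36.20 ✓; ∠RZF = 101.7° ✓; |ZF| = 25.90 ✓; ∠(ZF, FM) = 86.30° ✗; |FM| = 14.50 ✓.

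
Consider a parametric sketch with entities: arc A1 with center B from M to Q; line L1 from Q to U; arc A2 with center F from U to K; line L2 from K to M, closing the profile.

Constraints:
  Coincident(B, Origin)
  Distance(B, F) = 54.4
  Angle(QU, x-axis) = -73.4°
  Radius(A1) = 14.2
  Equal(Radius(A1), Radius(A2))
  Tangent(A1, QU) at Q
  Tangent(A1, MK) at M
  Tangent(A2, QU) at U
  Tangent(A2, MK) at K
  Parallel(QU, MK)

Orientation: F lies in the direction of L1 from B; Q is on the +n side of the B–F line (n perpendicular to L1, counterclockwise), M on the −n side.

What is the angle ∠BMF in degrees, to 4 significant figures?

75.37°

The slot axis is L1's direction at -73.4°, so u = (cos -73.4°, sin -73.4°) = (0.2857, -0.9583) and n = (−sin -73.4°, cos -73.4°) = (0.9583, 0.2857). B is at the origin and F lies 54.4 along u from B, so F = 54.4·u = (15.54, -52.13). Tangency of A1 to both parallel lines with radius 14.2 puts Q and M at B ± 14.2·n: Q = (13.61, 4.057), M = (-13.61, -4.057). Then cos ∠BMF = MB·MF / (|MB||MF|), giving 75.37°.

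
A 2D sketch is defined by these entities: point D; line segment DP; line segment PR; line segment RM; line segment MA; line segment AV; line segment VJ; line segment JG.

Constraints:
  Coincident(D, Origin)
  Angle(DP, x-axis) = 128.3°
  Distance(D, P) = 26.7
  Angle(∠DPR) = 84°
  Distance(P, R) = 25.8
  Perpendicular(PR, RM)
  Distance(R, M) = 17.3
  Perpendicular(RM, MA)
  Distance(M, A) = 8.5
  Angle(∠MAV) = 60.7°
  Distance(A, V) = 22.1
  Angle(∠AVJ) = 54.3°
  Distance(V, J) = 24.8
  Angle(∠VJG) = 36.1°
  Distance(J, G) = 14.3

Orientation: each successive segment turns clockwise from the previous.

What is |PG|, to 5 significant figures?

29.407

∠AVJ = 54.3° gives VJ at -32.700° from the x-axis; with |VJ| = 24.8, J = (27.032, 24.247). ∠VJG = 36.1° gives JG at -176.60° from the x-axis; with |JG| = 14.3, G = (12.757, 23.398). Then |PG| = |G − P| = 29.407.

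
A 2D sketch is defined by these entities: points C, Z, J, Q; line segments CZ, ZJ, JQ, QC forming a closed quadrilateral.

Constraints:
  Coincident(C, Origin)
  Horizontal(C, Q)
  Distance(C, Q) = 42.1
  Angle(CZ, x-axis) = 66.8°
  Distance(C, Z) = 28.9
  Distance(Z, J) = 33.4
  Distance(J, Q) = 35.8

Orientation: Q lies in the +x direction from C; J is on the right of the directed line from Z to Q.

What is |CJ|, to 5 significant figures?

9.5043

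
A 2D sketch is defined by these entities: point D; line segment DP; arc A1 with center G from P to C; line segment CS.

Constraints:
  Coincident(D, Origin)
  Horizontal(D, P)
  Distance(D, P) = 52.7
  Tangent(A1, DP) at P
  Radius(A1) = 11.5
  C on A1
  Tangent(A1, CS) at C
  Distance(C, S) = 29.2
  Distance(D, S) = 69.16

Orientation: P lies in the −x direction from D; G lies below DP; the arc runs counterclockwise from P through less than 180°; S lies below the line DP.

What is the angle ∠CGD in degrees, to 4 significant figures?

173.7°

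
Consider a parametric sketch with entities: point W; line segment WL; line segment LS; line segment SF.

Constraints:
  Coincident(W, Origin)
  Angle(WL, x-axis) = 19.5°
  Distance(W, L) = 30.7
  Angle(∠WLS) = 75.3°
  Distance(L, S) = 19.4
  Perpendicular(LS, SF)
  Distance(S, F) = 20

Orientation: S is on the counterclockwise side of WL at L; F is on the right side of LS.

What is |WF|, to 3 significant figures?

51.0

W is at the origin; WL runs at 19.5° with length 30.7, so L = 30.7·(cos 19.5°, sin 19.5°) = (28.9, 10.2). ∠WLS = 75.3°, so LS runs at 19.5° + (180° − 75.3°) = 124° from the x-axis; with |LS| = 19.4, S = L + 19.4·(cos 124°, sin 124°) = (18.0, 26.3). LS is perpendicular to SF; with |SF| = 20.0 on the right of LS, F = S + 20.0·(0.827, 0.562) = (34.6, 37.5). Then |WF| = |F − W| = 51.0.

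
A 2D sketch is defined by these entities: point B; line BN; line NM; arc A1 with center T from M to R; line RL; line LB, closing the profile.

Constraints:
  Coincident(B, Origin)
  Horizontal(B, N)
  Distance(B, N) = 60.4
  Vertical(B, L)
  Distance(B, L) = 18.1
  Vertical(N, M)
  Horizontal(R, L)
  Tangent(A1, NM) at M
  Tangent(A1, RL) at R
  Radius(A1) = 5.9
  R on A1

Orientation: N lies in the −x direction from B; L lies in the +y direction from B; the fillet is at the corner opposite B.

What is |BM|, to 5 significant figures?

61.620

The virtual corner opposite B is at (-60.400, 18.100). Since A1 is tangent to NM there, TM ⟂ NM and since A1 is tangent to RL there, TR ⟂ RL, with radius 5.9, so the center T sits 5.9 in from both sides at T = (-54.500, 12.200). That places the tangent points at M = (-60.400, 12.200) on NM and R = (-54.500, 18.100) on RL. Then |BM| = |M − B| = 61.620.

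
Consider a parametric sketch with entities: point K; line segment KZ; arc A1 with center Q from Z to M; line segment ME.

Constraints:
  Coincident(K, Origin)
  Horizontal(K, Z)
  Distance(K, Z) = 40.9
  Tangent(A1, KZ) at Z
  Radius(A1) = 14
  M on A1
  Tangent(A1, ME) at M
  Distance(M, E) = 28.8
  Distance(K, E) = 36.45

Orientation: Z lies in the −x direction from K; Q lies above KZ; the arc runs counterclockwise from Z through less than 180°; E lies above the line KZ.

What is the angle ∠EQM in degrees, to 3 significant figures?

64.1°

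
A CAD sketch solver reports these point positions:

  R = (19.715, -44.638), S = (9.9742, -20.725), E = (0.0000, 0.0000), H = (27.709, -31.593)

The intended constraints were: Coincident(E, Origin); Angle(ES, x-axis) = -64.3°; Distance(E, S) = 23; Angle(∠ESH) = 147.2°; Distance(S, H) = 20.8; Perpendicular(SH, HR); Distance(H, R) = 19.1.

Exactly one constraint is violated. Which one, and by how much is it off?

Distance(H, R) = 19.1 — off by 3.80.

E = (0.00, 0.00) ✓; ES at -64.30° ✓; |ES| = 23.00 ✓; ∠ESH = 147.2° ✓; |SH| = 20.80 ✓; ∠(SH, HR) = 90.00° ✓; |HR| = 15.30 ✗.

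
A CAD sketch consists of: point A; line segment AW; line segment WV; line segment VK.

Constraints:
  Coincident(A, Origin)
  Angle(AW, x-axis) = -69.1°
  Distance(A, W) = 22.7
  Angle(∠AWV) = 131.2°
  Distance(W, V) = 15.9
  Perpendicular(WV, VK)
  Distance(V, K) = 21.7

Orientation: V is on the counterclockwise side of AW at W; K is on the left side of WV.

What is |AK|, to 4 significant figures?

31.20

A is at the origin; AW runs at -69.1° with length 22.7, so W = 22.7·(cos -69.1°, sin -69.1°) = (8.098, -21.21). ∠AWV = 131.2°, so WV runs at -69.1° + (180° − 131.2°) = -20.30° from the x-axis; with |WV| = 15.9, V = W + 15.9·(cos -20.30°, sin -20.30°) = (23.01, -26.72). The perpendicularity gives VK at right angles to WV; with |VK| = 21.7 on the left of WV, K = V + 21.7·(0.3469, 0.9379) = (30.54, -6.371). Then |AK| = |K − A| = 31.20.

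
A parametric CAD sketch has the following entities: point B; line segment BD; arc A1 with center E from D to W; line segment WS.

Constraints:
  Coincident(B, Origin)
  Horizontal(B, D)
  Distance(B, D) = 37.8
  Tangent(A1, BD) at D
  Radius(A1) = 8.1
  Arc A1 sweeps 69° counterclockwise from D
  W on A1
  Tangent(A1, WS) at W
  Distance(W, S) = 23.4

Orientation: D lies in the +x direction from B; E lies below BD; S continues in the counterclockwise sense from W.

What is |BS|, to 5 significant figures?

34.768

On A1, D sits at bearing 90° from E; a 69° counterclockwise sweep puts W at bearing 159°, so W = E + 8.1·(cos 159°, sin 159°) = (30.238, -5.1972). A1 meets WS tangentially, so EW is at right angles to WS, so WS runs along (−sin 159°, cos 159°); with |WS| = 23.4, S = (21.852, -27.043). Then |BS| = |S − B| = 34.768.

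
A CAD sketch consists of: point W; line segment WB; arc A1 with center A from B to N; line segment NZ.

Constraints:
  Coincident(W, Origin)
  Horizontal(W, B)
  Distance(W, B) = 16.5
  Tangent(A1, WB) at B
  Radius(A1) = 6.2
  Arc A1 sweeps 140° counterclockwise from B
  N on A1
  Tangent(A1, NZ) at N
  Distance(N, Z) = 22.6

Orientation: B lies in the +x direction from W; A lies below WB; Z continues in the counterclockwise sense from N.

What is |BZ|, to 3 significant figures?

28.8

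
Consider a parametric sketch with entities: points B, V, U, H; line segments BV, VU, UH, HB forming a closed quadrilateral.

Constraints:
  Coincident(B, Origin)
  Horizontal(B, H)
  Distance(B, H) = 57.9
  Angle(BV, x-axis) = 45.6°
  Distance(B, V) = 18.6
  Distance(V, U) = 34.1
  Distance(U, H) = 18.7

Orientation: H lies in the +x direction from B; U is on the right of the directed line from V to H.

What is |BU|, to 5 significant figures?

41.091

B is at the origin; B and H share the same y with |BH| = 57.9 and H in +x, so H = (57.9, 0). BV runs at 45.6° with |BV| = 18.6, so V = (13.014, 13.289). U is determined by |VU| = 34.1 and |UH| = 18.7 together: it lies at the intersection of circle(V, 34.1) and circle(H, 18.7). With |VH| = 46.812, the foot of the radical line on VH is 32.091 from V and the perpendicular offset is √(34.1² − 32.091²) = 11.532. Taking the right-of-VH solution: U = (40.511, -6.8781).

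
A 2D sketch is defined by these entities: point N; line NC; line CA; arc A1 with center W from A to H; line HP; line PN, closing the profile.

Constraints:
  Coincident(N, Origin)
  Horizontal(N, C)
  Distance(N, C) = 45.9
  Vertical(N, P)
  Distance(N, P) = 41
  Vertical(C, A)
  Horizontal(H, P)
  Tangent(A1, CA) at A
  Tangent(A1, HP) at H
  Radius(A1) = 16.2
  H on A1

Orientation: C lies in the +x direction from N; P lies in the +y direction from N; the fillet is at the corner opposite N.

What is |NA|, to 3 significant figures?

52.2

The virtual corner opposite N is at (45.9, 41.0). A1 meets CA tangentially, so WA is at right angles to CA and the tangent condition forces WH to be normal to HP, with radius 16.2, so the center W sits 16.2 in from both sides at W = (29.7, 24.8). That places the tangent points at A = (45.9, 24.8) on CA and H = (29.7, 41.0) on HP. Then |NA| = |A − N| = 52.2.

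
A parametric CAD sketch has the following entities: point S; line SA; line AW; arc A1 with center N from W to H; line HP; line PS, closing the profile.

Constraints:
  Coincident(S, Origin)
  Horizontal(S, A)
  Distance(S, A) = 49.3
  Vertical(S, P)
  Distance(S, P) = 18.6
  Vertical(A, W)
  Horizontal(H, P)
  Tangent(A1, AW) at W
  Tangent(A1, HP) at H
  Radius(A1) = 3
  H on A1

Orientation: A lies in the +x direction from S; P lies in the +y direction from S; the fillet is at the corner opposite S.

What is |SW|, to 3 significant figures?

51.7

S is at the origin; SA is horizontal with |SA| = 49.3 and A on the +x side, so A = (49.3, 0.00). SP is vertical with |SP| = 18.6 and P on the +y side, so P = (0.00, 18.6). The virtual corner opposite S is at (49.3, 18.6). The tangent condition forces NW to be normal to AW and tangency of A1 to HP means the radius NH is perpendicular to HP, with radius 3.0, so the center N sits 3.0 in from both sides at N = (46.3, 15.6). That places the tangent points at W = (49.3, 15.6) on AW and H = (46.3, 18.6) on HP. Then |SW| = |W − S| = 51.7.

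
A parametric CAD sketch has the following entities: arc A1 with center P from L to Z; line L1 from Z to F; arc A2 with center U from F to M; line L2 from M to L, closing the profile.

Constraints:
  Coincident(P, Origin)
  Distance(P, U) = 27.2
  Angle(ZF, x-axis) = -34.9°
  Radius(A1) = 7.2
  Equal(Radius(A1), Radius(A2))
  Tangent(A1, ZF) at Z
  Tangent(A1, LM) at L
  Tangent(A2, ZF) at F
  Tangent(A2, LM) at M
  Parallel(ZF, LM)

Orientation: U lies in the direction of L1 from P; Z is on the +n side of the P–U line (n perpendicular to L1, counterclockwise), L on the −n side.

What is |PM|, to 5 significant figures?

28.137

The slot axis is L1's direction at -34.9°, so u = (cos -34.9°, sin -34.9°) = (0.82015, -0.57215) and n = (−sin -34.9°, cos -34.9°) = (0.57215, 0.82015). P is at the origin and U lies 27.2 along u from P, so U = 27.2·u = (22.308, -15.562). Tangency of A1 to both parallel lines with radius 7.2 puts Z and L at P ± 7.2·n: Z = (4.1195, 5.9051), L = (-4.1195, -5.9051). Equal radii place F and M the same way about U: F = U + 7.2·n = (26.428, -9.6573), M = U − 7.2·n = (18.189, -21.467). Then |PM| = |M − P| = 28.137.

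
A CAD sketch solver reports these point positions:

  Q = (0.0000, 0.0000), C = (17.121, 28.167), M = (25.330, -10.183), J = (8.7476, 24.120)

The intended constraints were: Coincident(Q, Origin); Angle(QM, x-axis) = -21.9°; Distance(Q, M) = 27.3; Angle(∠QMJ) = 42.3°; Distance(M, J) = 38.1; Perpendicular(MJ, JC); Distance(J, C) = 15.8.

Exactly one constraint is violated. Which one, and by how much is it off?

Distance(J, C) = 15.8 — off by 6.50.

Q = (0.00, 0.00) ✓; QM at -21.90° ✓; |QM| = 27.30 ✓; ∠QMJ = 42.30° ✓; |MJ| = 38.10 ✓; ∠(MJ, JC) = 90.00° ✓; |JC| = 9.300 ✗.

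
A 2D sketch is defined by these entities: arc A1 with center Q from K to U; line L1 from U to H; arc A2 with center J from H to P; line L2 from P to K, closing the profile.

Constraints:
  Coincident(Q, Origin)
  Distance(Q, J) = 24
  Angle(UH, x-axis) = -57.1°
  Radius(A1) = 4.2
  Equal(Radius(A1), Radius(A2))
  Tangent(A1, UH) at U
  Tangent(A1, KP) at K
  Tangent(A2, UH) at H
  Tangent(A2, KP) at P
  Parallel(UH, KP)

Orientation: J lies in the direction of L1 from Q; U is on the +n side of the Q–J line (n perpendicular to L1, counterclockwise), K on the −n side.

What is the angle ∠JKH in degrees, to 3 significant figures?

9.36°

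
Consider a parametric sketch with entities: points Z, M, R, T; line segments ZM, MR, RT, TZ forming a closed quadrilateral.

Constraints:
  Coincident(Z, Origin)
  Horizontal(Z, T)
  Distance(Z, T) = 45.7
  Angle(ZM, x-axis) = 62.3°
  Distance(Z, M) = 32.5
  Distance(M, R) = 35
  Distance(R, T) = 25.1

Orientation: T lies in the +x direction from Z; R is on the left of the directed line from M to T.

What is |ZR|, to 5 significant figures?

55.679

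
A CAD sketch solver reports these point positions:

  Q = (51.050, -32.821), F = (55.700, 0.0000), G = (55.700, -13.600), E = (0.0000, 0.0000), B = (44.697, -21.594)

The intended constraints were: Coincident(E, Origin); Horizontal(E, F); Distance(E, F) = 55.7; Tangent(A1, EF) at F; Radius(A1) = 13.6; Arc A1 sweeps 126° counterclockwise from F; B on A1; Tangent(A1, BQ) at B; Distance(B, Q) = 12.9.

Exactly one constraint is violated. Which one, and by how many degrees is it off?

Tangent(A1, BQ) at B — off by 6.50°.

E = (0.00, 0.00) ✓; E.y = 0.00, F.y = 0.00 ✓; |EF| = 55.70 ✓; ∠(GF, FE) = 90.00° ✓; |GF| = 13.60 ✓; bearing(G→B) − bearing(G→F) = 126.0° ✓; |GB| = 13.60 ✓; ∠(GB, BQ) = 96.50° ✗; |BQ| = 12.90 ✓.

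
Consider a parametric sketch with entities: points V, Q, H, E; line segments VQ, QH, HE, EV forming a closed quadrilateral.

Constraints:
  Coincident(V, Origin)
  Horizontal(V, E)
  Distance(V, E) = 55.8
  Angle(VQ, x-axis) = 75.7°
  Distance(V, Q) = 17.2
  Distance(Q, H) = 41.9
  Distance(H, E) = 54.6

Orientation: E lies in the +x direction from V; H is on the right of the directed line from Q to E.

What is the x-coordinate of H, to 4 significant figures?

7.322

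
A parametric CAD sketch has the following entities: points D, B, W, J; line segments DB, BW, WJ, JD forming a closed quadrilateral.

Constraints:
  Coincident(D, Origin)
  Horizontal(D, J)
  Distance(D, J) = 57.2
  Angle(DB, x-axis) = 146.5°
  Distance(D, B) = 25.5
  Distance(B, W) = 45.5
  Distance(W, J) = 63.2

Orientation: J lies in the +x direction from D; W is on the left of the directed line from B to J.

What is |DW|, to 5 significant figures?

46.333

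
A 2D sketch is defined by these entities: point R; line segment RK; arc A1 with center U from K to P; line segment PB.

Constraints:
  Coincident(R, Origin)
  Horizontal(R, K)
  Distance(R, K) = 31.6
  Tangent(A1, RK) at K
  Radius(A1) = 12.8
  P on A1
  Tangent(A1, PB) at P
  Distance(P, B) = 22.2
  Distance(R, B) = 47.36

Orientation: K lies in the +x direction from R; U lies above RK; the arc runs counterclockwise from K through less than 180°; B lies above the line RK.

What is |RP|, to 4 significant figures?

46.54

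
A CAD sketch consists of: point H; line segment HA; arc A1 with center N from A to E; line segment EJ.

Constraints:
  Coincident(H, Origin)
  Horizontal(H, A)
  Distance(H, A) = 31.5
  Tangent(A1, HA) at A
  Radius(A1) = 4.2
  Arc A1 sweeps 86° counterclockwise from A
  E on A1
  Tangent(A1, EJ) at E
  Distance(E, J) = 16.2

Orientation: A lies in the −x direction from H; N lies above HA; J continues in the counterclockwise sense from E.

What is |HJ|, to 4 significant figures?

32.99

On A1, A sits at bearing -90° from N; an 86° counterclockwise sweep puts E at bearing -4°, so E = N + 4.2·(cos -4°, sin -4°) = (-27.31, 3.907). Since A1 is tangent to EJ there, NE ⟂ EJ, so EJ runs along (−sin -4°, cos -4°); with |EJ| = 16.2, J = (-26.18, 20.07). Then |HJ| = |J − H| = 32.99.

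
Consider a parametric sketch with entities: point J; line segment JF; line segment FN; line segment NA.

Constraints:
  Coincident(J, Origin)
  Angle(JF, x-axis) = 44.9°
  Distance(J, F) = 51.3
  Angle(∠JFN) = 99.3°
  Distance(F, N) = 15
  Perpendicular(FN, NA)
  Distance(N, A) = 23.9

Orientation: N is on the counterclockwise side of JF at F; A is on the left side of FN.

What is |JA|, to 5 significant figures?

35.450

J is at the origin; JF runs at 44.9° with length 51.3, so F = 51.3·(cos 44.9°, sin 44.9°) = (36.338, 36.211). ∠JFN = 99.3°, so FN runs at 44.9° + (180° − 99.3°) = 125.60° from the x-axis; with |FN| = 15.0, N = F + 15.0·(cos 125.60°, sin 125.60°) = (27.606, 48.408). The perpendicularity gives NA at right angles to FN; with |NA| = 23.9 on the left of FN, A = N + 23.9·(-0.81310, -0.58212) = (8.1729, 34.495). Then |JA| = |A − J| = 35.450.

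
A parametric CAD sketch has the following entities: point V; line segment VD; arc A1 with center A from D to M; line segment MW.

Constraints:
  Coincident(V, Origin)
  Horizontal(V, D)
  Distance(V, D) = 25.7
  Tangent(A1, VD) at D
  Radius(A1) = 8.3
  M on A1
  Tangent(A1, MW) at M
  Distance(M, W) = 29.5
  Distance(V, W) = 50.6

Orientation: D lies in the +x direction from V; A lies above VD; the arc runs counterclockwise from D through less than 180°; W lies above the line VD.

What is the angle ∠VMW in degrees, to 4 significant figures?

102.9°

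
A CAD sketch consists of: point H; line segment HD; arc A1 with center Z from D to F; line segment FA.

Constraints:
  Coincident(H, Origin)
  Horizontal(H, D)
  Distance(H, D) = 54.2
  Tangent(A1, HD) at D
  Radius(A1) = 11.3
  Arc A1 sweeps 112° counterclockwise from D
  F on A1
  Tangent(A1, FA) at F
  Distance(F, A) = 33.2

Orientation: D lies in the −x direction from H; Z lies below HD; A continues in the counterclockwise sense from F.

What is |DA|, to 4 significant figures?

46.36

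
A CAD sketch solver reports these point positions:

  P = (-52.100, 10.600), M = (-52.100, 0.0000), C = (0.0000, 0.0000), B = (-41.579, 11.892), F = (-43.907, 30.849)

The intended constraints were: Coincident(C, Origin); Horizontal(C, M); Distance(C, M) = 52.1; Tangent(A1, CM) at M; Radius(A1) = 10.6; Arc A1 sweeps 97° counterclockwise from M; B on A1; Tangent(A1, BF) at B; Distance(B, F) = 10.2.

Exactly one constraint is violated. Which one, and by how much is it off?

Distance(B, F) = 10.2 — off by 8.90.

C = (0.00, 0.00) ✓; C.y = 0.00, M.y = 0.00 ✓; |CM| = 52.10 ✓; ∠(PM, MC) = 90.00° ✓; |PM| = 10.60 ✓; bearing(P→B) − bearing(P→M) = 97.00° ✓; |PB| = 10.60 ✓; ∠(PB, BF) = 90.00° ✓; |BF| = 19.10 ✗.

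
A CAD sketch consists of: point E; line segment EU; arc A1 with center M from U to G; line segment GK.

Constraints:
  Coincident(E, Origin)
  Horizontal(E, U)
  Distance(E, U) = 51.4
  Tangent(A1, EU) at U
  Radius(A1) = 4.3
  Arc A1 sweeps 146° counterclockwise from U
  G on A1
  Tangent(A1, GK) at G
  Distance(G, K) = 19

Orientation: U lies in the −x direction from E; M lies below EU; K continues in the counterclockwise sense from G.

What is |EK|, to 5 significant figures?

42.307

E is at the origin; EU is horizontal with |EU| = 51.4 and U on the −x side, so U = (-51.400, 0.0000). A1 meets EU tangentially, so MU is at right angles to EU, so M = U + (0, -4.3) = (-51.400, -4.3000). On A1, U sits at bearing 90° from M; a 146° counterclockwise sweep puts G at bearing 236°, so G = M + 4.3·(cos 236°, sin 236°) = (-53.805, -7.8649). The tangent condition forces MG to be normal to GK, so GK runs along (−sin 236°, cos 236°); with |GK| = 19.0, K = (-38.053, -18.490). Then |EK| = |K − E| = 42.307.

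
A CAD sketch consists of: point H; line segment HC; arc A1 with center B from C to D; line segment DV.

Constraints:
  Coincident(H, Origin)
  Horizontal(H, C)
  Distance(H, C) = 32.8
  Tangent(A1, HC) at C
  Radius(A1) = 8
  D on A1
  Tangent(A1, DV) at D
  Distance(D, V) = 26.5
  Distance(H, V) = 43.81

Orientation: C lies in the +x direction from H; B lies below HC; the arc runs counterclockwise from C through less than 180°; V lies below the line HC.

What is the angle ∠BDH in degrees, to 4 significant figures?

157.6°

H is at the origin; H and C share the same y with |HC| = 32.8 and C on the +x side, so C = (32.80, 0.000). A1 meets HC tangentially, so BC is at right angles to HC, so B = C + (0, -8) = (32.80, -8.000). Since BD ⟂ DV (tangency), |BV| = √(8.0² + 26.5²) = 27.68 regardless of where D sits on A1. So V lies on both circle(H, 43.81) and circle(B, 27.68); the below-HC intersection is V = (26.43, -34.94). D is the foot of the tangent from V: D = (24.81, -8.488).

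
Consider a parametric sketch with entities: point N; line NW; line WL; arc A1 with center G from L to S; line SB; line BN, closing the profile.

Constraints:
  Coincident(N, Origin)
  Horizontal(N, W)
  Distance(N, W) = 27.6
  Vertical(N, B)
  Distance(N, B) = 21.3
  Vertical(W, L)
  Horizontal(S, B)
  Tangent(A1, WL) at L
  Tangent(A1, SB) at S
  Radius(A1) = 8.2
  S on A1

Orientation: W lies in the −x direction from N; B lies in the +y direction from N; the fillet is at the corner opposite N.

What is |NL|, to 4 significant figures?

30.55

N is at the origin; NW is horizontal with |NW| = 27.6 and W on the −x side, so W = (-27.60, 0.000). N and B share the same x with |NB| = 21.3 and B on the +y side, so B = (0.000, 21.30). The virtual corner opposite N is at (-27.60, 21.30). Tangency of A1 to WL means the radius GL is perpendicular to WL and tangency of A1 to SB means the radius GS is perpendicular to SB, with radius 8.2, so the center G sits 8.2 in from both sides at G = (-19.40, 13.10). That places the tangent points at L = (-27.60, 13.10) on WL and S = (-19.40, 21.30) on SB. Then |NL| = |L − N| = 30.55.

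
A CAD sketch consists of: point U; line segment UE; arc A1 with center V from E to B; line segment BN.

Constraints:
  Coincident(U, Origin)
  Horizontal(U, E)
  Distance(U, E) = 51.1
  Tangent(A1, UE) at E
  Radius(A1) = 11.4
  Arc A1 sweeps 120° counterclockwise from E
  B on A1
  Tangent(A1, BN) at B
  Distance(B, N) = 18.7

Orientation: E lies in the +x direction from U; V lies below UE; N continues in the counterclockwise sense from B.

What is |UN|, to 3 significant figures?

60.6

U is at the origin; UE is horizontal with |UE| = 51.1 and E on the +x side, so E = (51.1, 0.00). Since A1 is tangent to UE there, VE ⟂ UE, so V = E + (0, -11.4) = (51.1, -11.4). On A1, E sits at bearing 90° from V; a 120° counterclockwise sweep puts B at bearing 210°, so B = V + 11.4·(cos 210°, sin 210°) = (41.2, -17.1). Tangency of A1 to BN means the radius VB is perpendicular to BN, so BN runs along (−sin 210°, cos 210°); with |BN| = 18.7, N = (50.6, -33.3). Then |UN| = |N − U| = 60.6.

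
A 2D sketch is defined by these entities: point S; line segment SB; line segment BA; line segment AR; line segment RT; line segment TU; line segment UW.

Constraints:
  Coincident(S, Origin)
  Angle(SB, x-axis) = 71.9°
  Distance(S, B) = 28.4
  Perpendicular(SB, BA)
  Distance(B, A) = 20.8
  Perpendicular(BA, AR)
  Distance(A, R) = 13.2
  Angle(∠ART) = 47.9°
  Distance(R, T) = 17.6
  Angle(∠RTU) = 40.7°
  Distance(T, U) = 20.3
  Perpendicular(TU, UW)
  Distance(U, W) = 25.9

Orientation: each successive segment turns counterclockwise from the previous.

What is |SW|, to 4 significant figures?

27.41

S is at the origin; SB runs at 71.9° with length 28.4, so B = (8.823, 26.99). SB is perpendicular to BA, so BA runs at 161.9°; with |BA| = 20.8, A = (-10.95, 33.46). The perpendicularity gives AR at right angles to BA, so AR runs at -108.1°; with |AR| = 13.2, R = (-15.05, 20.91). ∠ART = 47.9° gives RT at 24.00° from the x-axis; with |RT| = 17.6, T = (1.030, 28.07). ∠RTU = 40.7° gives TU at 163.3° from the x-axis; with |TU| = 20.3, U = (-18.41, 33.90). The perpendicularity gives UW at right angles to TU, so UW runs at -106.7°; with |UW| = 25.9, W = (-25.86, 9.094). Then |SW| = |W − S| = 27.41.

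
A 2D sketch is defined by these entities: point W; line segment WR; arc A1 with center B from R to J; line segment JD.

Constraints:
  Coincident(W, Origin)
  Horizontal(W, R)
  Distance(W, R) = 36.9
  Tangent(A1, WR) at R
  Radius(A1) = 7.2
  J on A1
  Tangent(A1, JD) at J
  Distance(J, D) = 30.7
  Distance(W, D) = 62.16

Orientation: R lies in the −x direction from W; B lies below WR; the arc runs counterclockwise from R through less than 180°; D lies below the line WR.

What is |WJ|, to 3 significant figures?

44.2

W is at the origin; W and R share the same y with |WR| = 36.9 and R on the −x side, so R = (-36.9, 0.00). The tangent condition forces BR to be normal to WR, so B = R + (0, -7.2) = (-36.9, -7.20). Since BJ ⟂ JD (tangency), |BD| = √(7.2² + 30.7²) = 31.5 regardless of where J sits on A1. So D lies on both circle(W, 62.16) and circle(B, 31.5); the below-WR intersection is D = (-51.1, -35.3). J is the foot of the tangent from D: J = (-43.9, -5.50).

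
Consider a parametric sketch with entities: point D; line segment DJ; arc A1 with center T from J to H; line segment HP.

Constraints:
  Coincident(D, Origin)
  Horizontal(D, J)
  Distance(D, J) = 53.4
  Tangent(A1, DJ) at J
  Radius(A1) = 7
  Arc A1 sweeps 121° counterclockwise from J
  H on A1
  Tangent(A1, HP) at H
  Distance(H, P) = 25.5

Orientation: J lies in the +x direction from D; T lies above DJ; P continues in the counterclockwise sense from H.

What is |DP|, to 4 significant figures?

56.52

D is at the origin; D and J share the same y with |DJ| = 53.4 and J on the +x side, so J = (53.40, 0.000). Since A1 is tangent to DJ there, TJ ⟂ DJ, so T = J + (0, 7) = (53.40, 7.000). On A1, J sits at bearing -90° from T; a 121° counterclockwise sweep puts H at bearing 31°, so H = T + 7.0·(cos 31°, sin 31°) = (59.40, 10.61). Since A1 is tangent to HP there, TH ⟂ HP, so HP runs along (−sin 31°, cos 31°); with |HP| = 25.5, P = (46.27, 32.46). Then |DP| = |P − D| = 56.52.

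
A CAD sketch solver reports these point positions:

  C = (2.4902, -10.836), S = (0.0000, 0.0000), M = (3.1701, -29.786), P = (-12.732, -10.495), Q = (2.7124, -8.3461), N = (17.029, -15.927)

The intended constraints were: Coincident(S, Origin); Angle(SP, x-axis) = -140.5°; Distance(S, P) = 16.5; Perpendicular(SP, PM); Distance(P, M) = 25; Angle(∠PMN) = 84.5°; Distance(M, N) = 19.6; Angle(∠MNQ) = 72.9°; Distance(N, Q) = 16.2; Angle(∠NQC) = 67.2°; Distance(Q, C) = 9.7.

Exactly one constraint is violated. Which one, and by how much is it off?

Distance(Q, C) = 9.7 — off by 7.20.

S = (0.00, 0.00) ✓; SP at -140.5° ✓; |SP| = 16.50 ✓; ∠(SP, PM) = 90.00° ✓; |PM| = 25.00 ✓; ∠PMN = 84.50° ✓; |MN| = 19.60 ✓; ∠MNQ = 72.90° ✓; |NQ| = 16.20 ✓; ∠NQC = 67.20° ✓; |QC| = 2.500 ✗.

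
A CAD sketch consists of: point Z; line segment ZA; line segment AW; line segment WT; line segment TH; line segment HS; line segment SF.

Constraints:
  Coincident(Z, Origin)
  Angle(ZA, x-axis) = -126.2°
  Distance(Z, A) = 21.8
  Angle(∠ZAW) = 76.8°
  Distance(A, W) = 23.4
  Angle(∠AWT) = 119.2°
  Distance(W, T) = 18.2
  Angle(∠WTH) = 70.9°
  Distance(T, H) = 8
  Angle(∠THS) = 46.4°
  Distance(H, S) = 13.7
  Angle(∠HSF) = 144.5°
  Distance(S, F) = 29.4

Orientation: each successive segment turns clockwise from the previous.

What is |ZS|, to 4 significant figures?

31.05

Z is at the origin; ZA runs at -126.2° with length 21.8, so A = (-12.88, -17.59). ∠ZAW = 76.8° gives AW at 130.6° from the x-axis; with |AW| = 23.4, W = (-28.10, 0.1752). ∠AWT = 119.2° gives WT at 69.80° from the x-axis; with |WT| = 18.2, T = (-21.82, 17.26). ∠WTH = 70.9° gives TH at -39.30° from the x-axis; with |TH| = 8.0, H = (-15.63, 12.19). ∠THS = 46.4° gives HS at -172.9° from the x-axis; with |HS| = 13.7, S = (-29.22, 10.50). Then |ZS| = |S − Z| = 31.05.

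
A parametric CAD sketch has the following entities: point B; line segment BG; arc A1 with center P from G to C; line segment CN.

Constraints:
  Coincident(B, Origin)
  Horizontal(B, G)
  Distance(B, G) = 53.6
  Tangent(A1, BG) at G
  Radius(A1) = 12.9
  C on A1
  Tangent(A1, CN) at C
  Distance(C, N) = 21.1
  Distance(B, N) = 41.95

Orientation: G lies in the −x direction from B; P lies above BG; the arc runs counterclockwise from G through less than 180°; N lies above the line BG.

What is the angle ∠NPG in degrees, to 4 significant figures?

122.6°

B is at the origin; BG is horizontal with |BG| = 53.6 and G on the −x side, so G = (-53.60, 0.000). Since A1 is tangent to BG there, PG ⟂ BG, so P = G + (0, 12.9) = (-53.60, 12.90). Since PC ⟂ CN (tangency), |PN| = √(12.9² + 21.1²) = 24.73 regardless of where C sits on A1. So N lies on both circle(B, 41.95) and circle(P, 24.73); the above-BG intersection is N = (-32.76, 26.21). C is the foot of the tangent from N: C = (-42.01, 7.244).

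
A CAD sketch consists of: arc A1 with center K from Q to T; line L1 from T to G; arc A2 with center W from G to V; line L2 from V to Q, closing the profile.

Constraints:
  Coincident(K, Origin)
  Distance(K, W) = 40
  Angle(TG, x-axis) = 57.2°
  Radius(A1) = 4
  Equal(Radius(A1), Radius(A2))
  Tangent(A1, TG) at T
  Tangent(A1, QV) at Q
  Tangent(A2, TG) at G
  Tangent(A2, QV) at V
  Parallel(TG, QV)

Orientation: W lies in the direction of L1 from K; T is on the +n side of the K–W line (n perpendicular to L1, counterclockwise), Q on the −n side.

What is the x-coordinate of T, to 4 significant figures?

-3.362

The slot axis is L1's direction at 57.2°, so u = (cos 57.2°, sin 57.2°) = (0.5417, 0.8406) and n = (−sin 57.2°, cos 57.2°) = (-0.8406, 0.5417). K is at the origin and W lies 40.0 along u from K, so W = 40.0·u = (21.67, 33.62). Tangency of A1 to both parallel lines with radius 4.0 puts T and Q at K ± 4.0·n: T = (-3.362, 2.167), Q = (3.362, -2.167). So T.x = -3.362.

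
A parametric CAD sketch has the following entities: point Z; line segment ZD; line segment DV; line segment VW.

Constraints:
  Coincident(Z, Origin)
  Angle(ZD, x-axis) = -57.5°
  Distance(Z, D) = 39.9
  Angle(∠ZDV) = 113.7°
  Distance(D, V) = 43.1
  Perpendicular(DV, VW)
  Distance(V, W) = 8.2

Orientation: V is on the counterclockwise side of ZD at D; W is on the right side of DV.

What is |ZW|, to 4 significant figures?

74.15

Z is at the origin; ZD runs at -57.5° with length 39.9, so D = 39.9·(cos -57.5°, sin -57.5°) = (21.44, -33.65). ∠ZDV = 113.7°, so DV runs at -57.5° + (180° − 113.7°) = 8.800° from the x-axis; with |DV| = 43.1, V = D + 43.1·(cos 8.800°, sin 8.800°) = (64.03, -27.06). DV ⟂ VW; with |VW| = 8.2 on the right of DV, W = V + 8.2·(0.1530, -0.9882) = (65.29, -35.16). Then |ZW| = |W − Z| = 74.15.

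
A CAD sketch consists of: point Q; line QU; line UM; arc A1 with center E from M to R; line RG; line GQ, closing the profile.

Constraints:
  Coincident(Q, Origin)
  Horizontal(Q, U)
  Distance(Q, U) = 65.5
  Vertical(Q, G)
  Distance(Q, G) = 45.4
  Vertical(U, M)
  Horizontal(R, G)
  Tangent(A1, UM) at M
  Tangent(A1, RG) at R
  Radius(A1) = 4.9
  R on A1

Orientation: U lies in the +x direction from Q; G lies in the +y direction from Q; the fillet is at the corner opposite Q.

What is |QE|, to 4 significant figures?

72.89

Q is at the origin; QU is horizontal with |QU| = 65.5 and U on the +x side, so U = (65.50, 0.000). Q and G share the same x with |QG| = 45.4 and G on the +y side, so G = (0.000, 45.40). The virtual corner opposite Q is at (65.50, 45.40). Tangency of A1 to UM means the radius EM is perpendicular to UM and tangency of A1 to RG means the radius ER is perpendicular to RG, with radius 4.9, so the center E sits 4.9 in from both sides at E = (60.60, 40.50). Then |QE| = |E − Q| = 72.89.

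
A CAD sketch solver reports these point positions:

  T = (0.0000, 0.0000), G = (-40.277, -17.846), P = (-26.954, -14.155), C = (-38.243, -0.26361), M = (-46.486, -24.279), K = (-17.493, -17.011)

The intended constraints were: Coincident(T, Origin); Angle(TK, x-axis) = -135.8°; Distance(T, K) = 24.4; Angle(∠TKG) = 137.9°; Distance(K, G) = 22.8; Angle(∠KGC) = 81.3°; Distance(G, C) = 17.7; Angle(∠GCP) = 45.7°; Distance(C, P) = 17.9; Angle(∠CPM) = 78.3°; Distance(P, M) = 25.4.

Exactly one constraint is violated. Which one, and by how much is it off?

Distance(P, M) = 25.4 — off by 3.40.

T = (0.00, 0.00) ✓; TK at -135.8° ✓; |TK| = 24.40 ✓; ∠TKG = 137.9° ✓; |KG| = 22.80 ✓; ∠KGC = 81.30° ✓; |GC| = 17.70 ✓; ∠GCP = 45.70° ✓; |CP| = 17.90 ✓; ∠CPM = 78.30° ✓; |PM| = 22.00 ✗.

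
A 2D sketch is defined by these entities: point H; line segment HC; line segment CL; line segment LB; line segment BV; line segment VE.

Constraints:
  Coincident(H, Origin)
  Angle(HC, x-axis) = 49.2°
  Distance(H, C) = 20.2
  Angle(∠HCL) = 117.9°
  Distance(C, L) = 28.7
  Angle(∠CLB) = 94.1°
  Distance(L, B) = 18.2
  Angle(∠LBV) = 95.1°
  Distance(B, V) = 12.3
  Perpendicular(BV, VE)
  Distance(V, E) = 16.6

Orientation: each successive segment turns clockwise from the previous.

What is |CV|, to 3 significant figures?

26.9

H is at the origin; HC runs at 49.2° with length 20.2, so C = (13.2, 15.3). ∠HCL = 117.9° gives CL at -12.9° from the x-axis; with |CL| = 28.7, L = (41.2, 8.88). ∠CLB = 94.1° gives LB at -98.8° from the x-axis; with |LB| = 18.2, B = (38.4, -9.10). ∠LBV = 95.1° gives BV at 176° from the x-axis; with |BV| = 12.3, V = (26.1, -8.31). Then |CV| = |V − C| = 26.9.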